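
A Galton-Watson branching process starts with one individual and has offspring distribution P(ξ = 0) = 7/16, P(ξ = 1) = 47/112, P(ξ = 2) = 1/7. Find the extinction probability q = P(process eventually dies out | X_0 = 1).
q = 1

Mean offspring μ = 0·7/16 + 1·47/112 + 2·1/7 = 79/112 ≤ 1. For μ ≤ 1 with offspring not concentrated at 1, the Galton-Watson process goes extinct almost surely, so q = 1.
(Algebraic check: The pgf is f(s) = 7/16 + 47/112·s + 1/7·s². The extinction probability q is the smallest fixed point of f in [0, 1]. Setting s = f(s):
  1/7·s² + (47/112 − 1)·s + 7/16 = 0
  1/7·s² − (7/16 + 1/7)·s + 7/16 = 0
which factors as (s − 1)·(1/7·s − 7/16) = 0, giving roots s = 1 and s = (7/16)/(1/7) = 49/16. Since 49/16 ≥ 1, the smallest root in [0, 1] is s = 1.)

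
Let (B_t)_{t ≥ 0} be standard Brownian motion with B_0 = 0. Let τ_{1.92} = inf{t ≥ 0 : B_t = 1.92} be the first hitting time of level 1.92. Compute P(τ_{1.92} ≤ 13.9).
P(τ_{1.92} ≤ 13.9) = 2(1 − Φ(1.92/√13.9)) = 2(1 − Φ(0.5150)) ≈ 0.6066

By the reflection principle for standard BM, P(τ_b ≤ t) = 2 · P(B_t ≥ b). Since B_t ~ N(0, t), P(B_t ≥ 1.92) = 1 − Φ(1.92/√t) = 1 − Φ(1.92/√13.9) = 1 − Φ(0.5150) ≈ 0.30328. Doubling: P(τ_{1.92} ≤ 13.9) ≈ 2 · 0.30328 = 0.60656 ≈ 0.6066.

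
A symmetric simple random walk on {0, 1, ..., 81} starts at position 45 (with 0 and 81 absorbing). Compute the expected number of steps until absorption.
E[τ | X_0 = 45] = 1620

Let v_k = E[τ | X_0 = k]. Boundary: v_0 = v_81 = 0. Recurrence: v_k = 1 + (v_{k-1} + v_{k+1})/2 for 1 ≤ k ≤ 80. The particular solution to v_k − (v_{k-1} + v_{k+1})/2 = 1 is v_k = −k^2. Adding homogeneous solution A + B k and matching boundaries gives v_k = k (81 − k). Substituting k = 45: v_45 = 45 · 36 = 1620.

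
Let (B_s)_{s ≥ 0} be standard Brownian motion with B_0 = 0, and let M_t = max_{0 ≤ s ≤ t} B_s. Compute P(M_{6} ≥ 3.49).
P(M_{6} ≥ 3.49) = 2·P(B_{6} ≥ 3.49) = 2(1 − Φ(3.49/√6)) ≈ 0.1542

By the reflection principle for Brownian motion, P(M_t ≥ a) = 2 · P(B_t ≥ a) for a ≥ 0. Since B_t ~ N(0, t), P(B_t ≥ 3.49) = 1 − Φ(3.49/√t) = 1 − Φ(3.49/√6) = 1 − Φ(1.4248). So
  P(M_{6} ≥ 3.49) = 2(1 − Φ(1.4248)) ≈ 0.1542.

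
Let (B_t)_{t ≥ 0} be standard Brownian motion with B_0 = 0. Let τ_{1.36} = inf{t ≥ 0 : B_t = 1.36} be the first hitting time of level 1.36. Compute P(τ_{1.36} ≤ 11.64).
P(τ_{1.36} ≤ 11.64) = 2(1 − Φ(1.36/√11.64)) = 2(1 − Φ(0.3986)) ≈ 0.6902

By the reflection principle for standard BM, P(τ_b ≤ t) = 2 · P(B_t ≥ b). Since B_t ~ N(0, t), P(B_t ≥ 1.36) = 1 − Φ(1.36/√t) = 1 − Φ(1.36/√11.64) = 1 − Φ(0.3986) ≈ 0.34509. Doubling: P(τ_{1.36} ≤ 11.64) ≈ 2 · 0.34509 = 0.69018 ≈ 0.6902.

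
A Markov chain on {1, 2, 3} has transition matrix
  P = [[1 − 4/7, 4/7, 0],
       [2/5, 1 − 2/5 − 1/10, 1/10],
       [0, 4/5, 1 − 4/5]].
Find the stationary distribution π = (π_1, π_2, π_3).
π = (28/73, 40/73, 5/73)

This is a birth-death chain on three states, which satisfies detailed balance: π_1 · P_{12} = π_2 · P_{21} and π_2 · P_{23} = π_3 · P_{32}.
From π_1 · 4/7 = π_2 · 2/5: π_2/π_1 = (4/7)/(2/5) = 10/7.
From π_2 · 1/10 = π_3 · 4/5: π_3/π_2 = (1/10)/(4/5) = 1/8.
Take π_1 proportional to 1; then unnormalized π = (1, 10/7, 5/28). Normalize by dividing by the sum 73/28:
  π = (28/73, 40/73, 5/73).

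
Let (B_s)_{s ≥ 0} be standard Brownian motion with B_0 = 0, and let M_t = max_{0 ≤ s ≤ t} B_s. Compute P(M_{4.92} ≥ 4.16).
P(M_{4.92} ≥ 4.16) = 2·P(B_{4.92} ≥ 4.16) = 2(1 − Φ(4.16/√4.92)) ≈ 0.0607

By the reflection principle for Brownian motion, P(M_t ≥ a) = 2 · P(B_t ≥ a) for a ≥ 0. Since B_t ~ N(0, t), P(B_t ≥ 4.16) = 1 − Φ(4.16/√t) = 1 − Φ(4.16/√4.92) = 1 − Φ(1.8755). So
  P(M_{4.92} ≥ 4.16) = 2(1 − Φ(1.8755)) ≈ 0.0607.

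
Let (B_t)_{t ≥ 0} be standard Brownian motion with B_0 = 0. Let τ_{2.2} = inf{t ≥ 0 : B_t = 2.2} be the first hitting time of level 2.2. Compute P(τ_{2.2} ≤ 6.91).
P(τ_{2.2} ≤ 6.91) = 2(1 − Φ(2.2/√6.91)) = 2(1 − Φ(0.8369)) ≈ 0.4026

By the reflection principle for standard BM, P(τ_b ≤ t) = 2 · P(B_t ≥ b). Since B_t ~ N(0, t), P(B_t ≥ 2.2) = 1 − Φ(2.2/√t) = 1 − Φ(2.2/√6.91) = 1 − Φ(0.8369) ≈ 0.20132. Doubling: P(τ_{2.2} ≤ 6.91) ≈ 2 · 0.20132 = 0.40264 ≈ 0.4026.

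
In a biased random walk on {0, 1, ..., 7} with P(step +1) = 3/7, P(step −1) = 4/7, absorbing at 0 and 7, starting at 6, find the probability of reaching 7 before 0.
P(hit 7 before 0) = (1 − (4/3)^6) / (1 − (4/3)^7) = 10101/14197

Let u_k denote P(reach 7 before 0 | start at k). Boundary: u_0 = 0, u_7 = 1. Recurrence: u_k = 3/7·u_{k+1} + 4/7·u_{k-1} for 1 ≤ k ≤ 6. Try u_k = A + B·r^k with r = q/p = (4/7)/(3/7) = 4/3. Substitution satisfies the recurrence; boundary conditions give:
  u_k = (1 − r^k) / (1 − r^N) = (1 − (4/3)^6) / (1 − (4/3)^7) = 10101/14197.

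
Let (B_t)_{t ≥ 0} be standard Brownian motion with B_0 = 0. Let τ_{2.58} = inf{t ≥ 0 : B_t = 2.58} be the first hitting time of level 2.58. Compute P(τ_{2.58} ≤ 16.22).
P(τ_{2.58} ≤ 16.22) = 2(1 − Φ(2.58/√16.22)) = 2(1 − Φ(0.6406)) ≈ 0.5218

By the reflection principle for standard BM, P(τ_b ≤ t) = 2 · P(B_t ≥ b). Since B_t ~ N(0, t), P(B_t ≥ 2.58) = 1 − Φ(2.58/√t) = 1 − Φ(2.58/√16.22) = 1 − Φ(0.6406) ≈ 0.26089. Doubling: P(τ_{2.58} ≤ 16.22) ≈ 2 · 0.26089 = 0.52178 ≈ 0.5218.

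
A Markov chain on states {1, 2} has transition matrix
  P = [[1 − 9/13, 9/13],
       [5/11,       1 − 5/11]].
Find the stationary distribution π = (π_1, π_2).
π_1 = 65/164, π_2 = 99/164

Solve πP = π with π_1 + π_2 = 1. From πP = π: π_1 · (1 − 9/13) + π_2 · 5/11 = π_1 ⇒ π_2 · 5/11 = π_1 · 9/13 ⇒ π_2/π_1 = (9/13)/(5/11) = 99/65. Together with π_1 + π_2 = 1:
  π_1 = (5/11)/(9/13 + 5/11) = (5/11)/(164/143) = 65/164,
  π_2 = (9/13)/(9/13 + 5/11) = (9/13)/(164/143) = 99/164.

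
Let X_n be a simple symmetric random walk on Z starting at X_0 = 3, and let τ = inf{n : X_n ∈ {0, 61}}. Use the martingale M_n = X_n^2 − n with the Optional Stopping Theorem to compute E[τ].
E[τ] = 174

M_n = X_n^2 − n is a martingale (since E[X_{n+1}^2 | F_n] = X_n^2 + 1). By OST (τ has finite mean in a bounded region), E[M_τ] = E[M_0] = X_0^2 − 0 = 3^2 = 9. Also E[M_τ] = E[X_τ^2] − E[τ]. The walk exits at 0 or 61, with P(hit 61 first) = 3/61, so E[X_τ^2] = 61^2 · 3/61 + 0 = 183. Thus E[τ] = E[X_τ^2] − E[M_τ] = 183 − 9 = 174 = 3(61 − 3) = 174.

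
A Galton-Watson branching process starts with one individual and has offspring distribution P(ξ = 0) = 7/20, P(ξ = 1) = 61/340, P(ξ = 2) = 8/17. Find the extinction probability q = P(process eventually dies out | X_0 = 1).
q = 119/160

The pgf is f(s) = 7/20 + 61/340·s + 8/17·s². The extinction probability q is the smallest fixed point of f in [0, 1]. Setting s = f(s):
  8/17·s² + (61/340 − 1)·s + 7/20 = 0
  8/17·s² − (7/20 + 8/17)·s + 7/20 = 0
which factors as (s − 1)·(8/17·s − 7/20) = 0, giving roots s = 1 and s = (7/20)/(8/17) = 119/160.
Mean offspring μ = 61/340 + 2·8/17 = 381/340 > 1 (supercritical), so q < 1. The extinction probability is the smaller root: q = (7/20)/(8/17) = 119/160.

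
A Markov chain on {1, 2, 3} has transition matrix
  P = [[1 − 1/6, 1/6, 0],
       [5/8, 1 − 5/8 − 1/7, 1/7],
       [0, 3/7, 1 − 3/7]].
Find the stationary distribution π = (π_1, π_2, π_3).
π = (45/61, 12/61, 4/61)

This is a birth-death chain on three states, which satisfies detailed balance: π_1 · P_{12} = π_2 · P_{21} and π_2 · P_{23} = π_3 · P_{32}.
From π_1 · 1/6 = π_2 · 5/8: π_2/π_1 = (1/6)/(5/8) = 4/15.
From π_2 · 1/7 = π_3 · 3/7: π_3/π_2 = (1/7)/(3/7) = 1/3.
Take π_1 proportional to 1; then unnormalized π = (1, 4/15, 4/45). Normalize by dividing by the sum 61/45:
  π = (45/61, 12/61, 4/61).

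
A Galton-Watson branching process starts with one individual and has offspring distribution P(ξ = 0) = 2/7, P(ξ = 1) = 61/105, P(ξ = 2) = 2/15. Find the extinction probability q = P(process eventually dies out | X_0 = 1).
q = 1

Mean offspring μ = 0·2/7 + 1·61/105 + 2·2/15 = 89/105 ≤ 1. For μ ≤ 1 with offspring not concentrated at 1, the Galton-Watson process goes extinct almost surely, so q = 1.
(Algebraic check: The pgf is f(s) = 2/7 + 61/105·s + 2/15·s². The extinction probability q is the smallest fixed point of f in [0, 1]. Setting s = f(s):
  2/15·s² + (61/105 − 1)·s + 2/7 = 0
  2/15·s² − (2/7 + 2/15)·s + 2/7 = 0
which factors as (s − 1)·(2/15·s − 2/7) = 0, giving roots s = 1 and s = (2/7)/(2/15) = 15/7. Since 15/7 ≥ 1, the smallest root in [0, 1] is s = 1.)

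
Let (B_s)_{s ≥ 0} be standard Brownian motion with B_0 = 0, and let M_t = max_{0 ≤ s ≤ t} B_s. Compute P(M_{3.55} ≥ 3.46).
P(M_{3.55} ≥ 3.46) = 2·P(B_{3.55} ≥ 3.46) = 2(1 − Φ(3.46/√3.55)) ≈ 0.0663

By the reflection principle for Brownian motion, P(M_t ≥ a) = 2 · P(B_t ≥ a) for a ≥ 0. Since B_t ~ N(0, t), P(B_t ≥ 3.46) = 1 − Φ(3.46/√t) = 1 − Φ(3.46/√3.55) = 1 − Φ(1.8364). So
  P(M_{3.55} ≥ 3.46) = 2(1 − Φ(1.8364)) ≈ 0.0663.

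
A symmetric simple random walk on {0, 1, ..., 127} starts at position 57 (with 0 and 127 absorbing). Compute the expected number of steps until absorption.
E[τ | X_0 = 57] = 3990

Let v_k = E[τ | X_0 = k]. Boundary: v_0 = v_127 = 0. Recurrence: v_k = 1 + (v_{k-1} + v_{k+1})/2 for 1 ≤ k ≤ 126. The particular solution to v_k − (v_{k-1} + v_{k+1})/2 = 1 is v_k = −k^2. Adding homogeneous solution A + B k and matching boundaries gives v_k = k (127 − k). Substituting k = 57: v_57 = 57 · 70 = 3990.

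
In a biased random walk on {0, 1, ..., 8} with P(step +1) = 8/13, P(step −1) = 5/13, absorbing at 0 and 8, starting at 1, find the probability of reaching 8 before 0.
P(hit 8 before 0) = (1 − (5/8)^1) / (1 − (5/8)^8) = 2097152/5462197

Let u_k denote P(reach 8 before 0 | start at k). Boundary: u_0 = 0, u_8 = 1. Recurrence: u_k = 8/13·u_{k+1} + 5/13·u_{k-1} for 1 ≤ k ≤ 7. Try u_k = A + B·r^k with r = q/p = (5/13)/(8/13) = 5/8. Substitution satisfies the recurrence; boundary conditions give:
  u_k = (1 − r^k) / (1 − r^N) = (1 − (5/8)^1) / (1 − (5/8)^8) = 2097152/5462197.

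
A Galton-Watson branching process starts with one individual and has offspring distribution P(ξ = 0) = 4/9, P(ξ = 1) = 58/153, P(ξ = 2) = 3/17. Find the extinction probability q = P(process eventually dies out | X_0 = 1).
q = 1

Mean offspring μ = 0·4/9 + 1·58/153 + 2·3/17 = 112/153 ≤ 1. For μ ≤ 1 with offspring not concentrated at 1, the Galton-Watson process goes extinct almost surely, so q = 1.
(Algebraic check: The pgf is f(s) = 4/9 + 58/153·s + 3/17·s². The extinction probability q is the smallest fixed point of f in [0, 1]. Setting s = f(s):
  3/17·s² + (58/153 − 1)·s + 4/9 = 0
  3/17·s² − (4/9 + 3/17)·s + 4/9 = 0
which factors as (s − 1)·(3/17·s − 4/9) = 0, giving roots s = 1 and s = (4/9)/(3/17) = 68/27. Since 68/27 ≥ 1, the smallest root in [0, 1] is s = 1.)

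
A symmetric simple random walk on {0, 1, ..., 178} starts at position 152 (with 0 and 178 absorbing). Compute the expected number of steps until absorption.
E[τ | X_0 = 152] = 3952

Let v_k = E[τ | X_0 = k]. Boundary: v_0 = v_178 = 0. Recurrence: v_k = 1 + (v_{k-1} + v_{k+1})/2 for 1 ≤ k ≤ 177. The particular solution to v_k − (v_{k-1} + v_{k+1})/2 = 1 is v_k = −k^2. Adding homogeneous solution A + B k and matching boundaries gives v_k = k (178 − k). Substituting k = 152: v_152 = 152 · 26 = 3952.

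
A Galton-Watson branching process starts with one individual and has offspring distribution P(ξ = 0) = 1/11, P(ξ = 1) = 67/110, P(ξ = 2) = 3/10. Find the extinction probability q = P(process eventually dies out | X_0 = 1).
q = 10/33

The pgf is f(s) = 1/11 + 67/110·s + 3/10·s². The extinction probability q is the smallest fixed point of f in [0, 1]. Setting s = f(s):
  3/10·s² + (67/110 − 1)·s + 1/11 = 0
  3/10·s² − (1/11 + 3/10)·s + 1/11 = 0
which factors as (s − 1)·(3/10·s − 1/11) = 0, giving roots s = 1 and s = (1/11)/(3/10) = 10/33.
Mean offspring μ = 67/110 + 2·3/10 = 133/110 > 1 (supercritical), so q < 1. The extinction probability is the smaller root: q = (1/11)/(3/10) = 10/33.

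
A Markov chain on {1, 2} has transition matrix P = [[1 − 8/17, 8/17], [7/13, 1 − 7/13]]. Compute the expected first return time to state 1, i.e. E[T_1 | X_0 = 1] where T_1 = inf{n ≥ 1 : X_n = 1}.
E[T_1 | X_0 = 1] = 1/π_1 = 223/119

For an irreducible recurrent Markov chain with stationary distribution π, E[T_i | X_0 = i] = 1/π_i (Kac's formula). Here π_1 = (7/13)/(8/17 + 7/13) = (7/13)/(223/221) = 119/223, so E[T_1 | X_0 = 1] = 1/π_1 = (8/17 + 7/13)/(7/13) = (223/221)/(7/13) = 223/119.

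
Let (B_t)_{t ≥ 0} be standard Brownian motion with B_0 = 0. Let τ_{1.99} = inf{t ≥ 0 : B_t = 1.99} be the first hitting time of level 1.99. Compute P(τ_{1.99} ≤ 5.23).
P(τ_{1.99} ≤ 5.23) = 2(1 − Φ(1.99/√5.23)) = 2(1 − Φ(0.8702)) ≈ 0.3842

By the reflection principle for standard BM, P(τ_b ≤ t) = 2 · P(B_t ≥ b). Since B_t ~ N(0, t), P(B_t ≥ 1.99) = 1 − Φ(1.99/√t) = 1 − Φ(1.99/√5.23) = 1 − Φ(0.8702) ≈ 0.19210. Doubling: P(τ_{1.99} ≤ 5.23) ≈ 2 · 0.19210 = 0.38420 ≈ 0.3842.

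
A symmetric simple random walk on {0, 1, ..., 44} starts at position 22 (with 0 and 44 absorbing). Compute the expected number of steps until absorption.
E[τ | X_0 = 22] = 484

Let v_k = E[τ | X_0 = k]. Boundary: v_0 = v_44 = 0. Recurrence: v_k = 1 + (v_{k-1} + v_{k+1})/2 for 1 ≤ k ≤ 43. The particular solution to v_k − (v_{k-1} + v_{k+1})/2 = 1 is v_k = −k^2. Adding homogeneous solution A + B k and matching boundaries gives v_k = k (44 − k). Substituting k = 22: v_22 = 22 · 22 = 484.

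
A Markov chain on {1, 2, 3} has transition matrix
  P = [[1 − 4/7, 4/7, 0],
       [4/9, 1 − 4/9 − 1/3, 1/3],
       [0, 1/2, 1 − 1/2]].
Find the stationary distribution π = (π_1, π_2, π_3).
π = (7/22, 9/22, 3/11)

This is a birth-death chain on three states, which satisfies detailed balance: π_1 · P_{12} = π_2 · P_{21} and π_2 · P_{23} = π_3 · P_{32}.
From π_1 · 4/7 = π_2 · 4/9: π_2/π_1 = (4/7)/(4/9) = 9/7.
From π_2 · 1/3 = π_3 · 1/2: π_3/π_2 = (1/3)/(1/2) = 2/3.
Take π_1 proportional to 1; then unnormalized π = (1, 9/7, 6/7). Normalize by dividing by the sum 22/7:
  π = (7/22, 9/22, 3/11).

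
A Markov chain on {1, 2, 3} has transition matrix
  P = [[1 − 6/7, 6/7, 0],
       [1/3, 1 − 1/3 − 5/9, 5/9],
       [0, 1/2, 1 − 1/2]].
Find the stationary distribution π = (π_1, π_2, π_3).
π = (7/45, 2/5, 4/9)

This is a birth-death chain on three states, which satisfies detailed balance: π_1 · P_{12} = π_2 · P_{21} and π_2 · P_{23} = π_3 · P_{32}.
From π_1 · 6/7 = π_2 · 1/3: π_2/π_1 = (6/7)/(1/3) = 18/7.
From π_2 · 5/9 = π_3 · 1/2: π_3/π_2 = (5/9)/(1/2) = 10/9.
Take π_1 proportional to 1; then unnormalized π = (1, 18/7, 20/7). Normalize by dividing by the sum 45/7:
  π = (7/45, 2/5, 4/9).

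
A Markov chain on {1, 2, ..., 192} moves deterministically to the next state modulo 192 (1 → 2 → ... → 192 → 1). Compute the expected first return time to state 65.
E[T_65 | X_0 = 65] = 192

The chain cycles deterministically, so starting at state 65 it returns in exactly 192 steps. Equivalently, the stationary distribution is uniform π_j = 1/192 for every state j, so by Kac's formula E[T_65] = 1/π_65 = 192.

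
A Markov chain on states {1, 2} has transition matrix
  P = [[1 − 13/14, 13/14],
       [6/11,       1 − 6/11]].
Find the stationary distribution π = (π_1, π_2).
π_1 = 84/227, π_2 = 143/227

Solve πP = π with π_1 + π_2 = 1. From πP = π: π_1 · (1 − 13/14) + π_2 · 6/11 = π_1 ⇒ π_2 · 6/11 = π_1 · 13/14 ⇒ π_2/π_1 = (13/14)/(6/11) = 143/84. Together with π_1 + π_2 = 1:
  π_1 = (6/11)/(13/14 + 6/11) = (6/11)/(227/154) = 84/227,
  π_2 = (13/14)/(13/14 + 6/11) = (13/14)/(227/154) = 143/227.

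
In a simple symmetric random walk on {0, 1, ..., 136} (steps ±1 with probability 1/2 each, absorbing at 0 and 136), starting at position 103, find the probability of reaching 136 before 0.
P(hit 136 before 0) = 103/136

Let u_k = P(hit 136 before 0 | start at k). Then u_0 = 0, u_136 = 1, and u_k = u_{k-1}/2 + u_{k+1}/2 for 1 ≤ k ≤ 135. This harmonic recurrence is solved by u_k = k/136, giving u_103 = 103/136.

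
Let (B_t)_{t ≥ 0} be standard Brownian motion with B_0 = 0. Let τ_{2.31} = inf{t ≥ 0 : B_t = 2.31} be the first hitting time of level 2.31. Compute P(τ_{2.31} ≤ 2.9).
P(τ_{2.31} ≤ 2.9) = 2(1 − Φ(2.31/√2.9)) = 2(1 − Φ(1.3565)) ≈ 0.1749

By the reflection principle for standard BM, P(τ_b ≤ t) = 2 · P(B_t ≥ b). Since B_t ~ N(0, t), P(B_t ≥ 2.31) = 1 − Φ(2.31/√t) = 1 − Φ(2.31/√2.9) = 1 − Φ(1.3565) ≈ 0.08747. Doubling: P(τ_{2.31} ≤ 2.9) ≈ 2 · 0.08747 = 0.17494 ≈ 0.1749.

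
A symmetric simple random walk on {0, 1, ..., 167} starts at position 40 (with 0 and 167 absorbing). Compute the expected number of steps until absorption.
E[τ | X_0 = 40] = 5080

Let v_k = E[τ | X_0 = k]. Boundary: v_0 = v_167 = 0. Recurrence: v_k = 1 + (v_{k-1} + v_{k+1})/2 for 1 ≤ k ≤ 166. The particular solution to v_k − (v_{k-1} + v_{k+1})/2 = 1 is v_k = −k^2. Adding homogeneous solution A + B k and matching boundaries gives v_k = k (167 − k). Substituting k = 40: v_40 = 40 · 127 = 5080.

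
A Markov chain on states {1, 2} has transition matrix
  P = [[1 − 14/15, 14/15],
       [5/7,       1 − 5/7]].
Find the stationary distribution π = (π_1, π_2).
π_1 = 75/173, π_2 = 98/173

Solve πP = π with π_1 + π_2 = 1. From πP = π: π_1 · (1 − 14/15) + π_2 · 5/7 = π_1 ⇒ π_2 · 5/7 = π_1 · 14/15 ⇒ π_2/π_1 = (14/15)/(5/7) = 98/75. Together with π_1 + π_2 = 1:
  π_1 = (5/7)/(14/15 + 5/7) = (5/7)/(173/105) = 75/173,
  π_2 = (14/15)/(14/15 + 5/7) = (14/15)/(173/105) = 98/173.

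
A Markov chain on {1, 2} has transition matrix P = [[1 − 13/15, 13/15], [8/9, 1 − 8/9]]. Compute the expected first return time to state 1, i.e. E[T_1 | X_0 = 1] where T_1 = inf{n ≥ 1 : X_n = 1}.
E[T_1 | X_0 = 1] = 1/π_1 = 79/40

For an irreducible recurrent Markov chain with stationary distribution π, E[T_i | X_0 = i] = 1/π_i (Kac's formula). Here π_1 = (8/9)/(13/15 + 8/9) = (8/9)/(79/45) = 40/79, so E[T_1 | X_0 = 1] = 1/π_1 = (13/15 + 8/9)/(8/9) = (79/45)/(8/9) = 79/40.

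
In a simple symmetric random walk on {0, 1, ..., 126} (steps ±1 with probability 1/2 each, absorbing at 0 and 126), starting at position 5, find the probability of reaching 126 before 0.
P(hit 126 before 0) = 5/126

Let u_k = P(hit 126 before 0 | start at k). Then u_0 = 0, u_126 = 1, and u_k = u_{k-1}/2 + u_{k+1}/2 for 1 ≤ k ≤ 125. This harmonic recurrence is solved by u_k = k/126, giving u_5 = 5/126.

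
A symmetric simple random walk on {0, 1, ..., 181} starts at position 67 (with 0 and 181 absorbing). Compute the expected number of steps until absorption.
E[τ | X_0 = 67] = 7638

Let v_k = E[τ | X_0 = k]. Boundary: v_0 = v_181 = 0. Recurrence: v_k = 1 + (v_{k-1} + v_{k+1})/2 for 1 ≤ k ≤ 180. The particular solution to v_k − (v_{k-1} + v_{k+1})/2 = 1 is v_k = −k^2. Adding homogeneous solution A + B k and matching boundaries gives v_k = k (181 − k). Substituting k = 67: v_67 = 67 · 114 = 7638.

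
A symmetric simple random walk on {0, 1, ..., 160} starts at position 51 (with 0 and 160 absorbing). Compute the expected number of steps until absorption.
E[τ | X_0 = 51] = 5559

Let v_k = E[τ | X_0 = k]. Boundary: v_0 = v_160 = 0. Recurrence: v_k = 1 + (v_{k-1} + v_{k+1})/2 for 1 ≤ k ≤ 159. The particular solution to v_k − (v_{k-1} + v_{k+1})/2 = 1 is v_k = −k^2. Adding homogeneous solution A + B k and matching boundaries gives v_k = k (160 − k). Substituting k = 51: v_51 = 51 · 109 = 5559.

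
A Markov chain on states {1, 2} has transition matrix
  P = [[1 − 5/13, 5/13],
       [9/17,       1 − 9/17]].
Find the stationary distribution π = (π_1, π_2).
π_1 = 117/202, π_2 = 85/202

Solve πP = π with π_1 + π_2 = 1. From πP = π: π_1 · (1 − 5/13) + π_2 · 9/17 = π_1 ⇒ π_2 · 9/17 = π_1 · 5/13 ⇒ π_2/π_1 = (5/13)/(9/17) = 85/117. Together with π_1 + π_2 = 1:
  π_1 = (9/17)/(5/13 + 9/17) = (9/17)/(202/221) = 117/202,
  π_2 = (5/13)/(5/13 + 9/17) = (5/13)/(202/221) = 85/202.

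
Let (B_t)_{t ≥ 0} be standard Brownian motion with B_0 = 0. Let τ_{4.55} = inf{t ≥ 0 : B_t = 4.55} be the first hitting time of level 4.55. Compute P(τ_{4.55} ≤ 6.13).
P(τ_{4.55} ≤ 6.13) = 2(1 − Φ(4.55/√6.13)) = 2(1 − Φ(1.8377)) ≈ 0.0661

By the reflection principle for standard BM, P(τ_b ≤ t) = 2 · P(B_t ≥ b). Since B_t ~ N(0, t), P(B_t ≥ 4.55) = 1 − Φ(4.55/√t) = 1 − Φ(4.55/√6.13) = 1 − Φ(1.8377) ≈ 0.03305. Doubling: P(τ_{4.55} ≤ 6.13) ≈ 2 · 0.03305 = 0.06610 ≈ 0.0661.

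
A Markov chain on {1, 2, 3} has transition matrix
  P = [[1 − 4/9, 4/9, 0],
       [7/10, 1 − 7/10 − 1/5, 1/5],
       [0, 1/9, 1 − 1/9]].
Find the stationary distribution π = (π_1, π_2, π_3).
π = (9/25, 8/35, 72/175)

This is a birth-death chain on three states, which satisfies detailed balance: π_1 · P_{12} = π_2 · P_{21} and π_2 · P_{23} = π_3 · P_{32}.
From π_1 · 4/9 = π_2 · 7/10: π_2/π_1 = (4/9)/(7/10) = 40/63.
From π_2 · 1/5 = π_3 · 1/9: π_3/π_2 = (1/5)/(1/9) = 9/5.
Take π_1 proportional to 1; then unnormalized π = (1, 40/63, 8/7). Normalize by dividing by the sum 25/9:
  π = (9/25, 8/35, 72/175).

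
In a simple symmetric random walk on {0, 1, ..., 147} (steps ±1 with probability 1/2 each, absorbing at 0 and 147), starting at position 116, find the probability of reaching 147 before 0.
P(hit 147 before 0) = 116/147

Let u_k = P(hit 147 before 0 | start at k). Then u_0 = 0, u_147 = 1, and u_k = u_{k-1}/2 + u_{k+1}/2 for 1 ≤ k ≤ 146. This harmonic recurrence is solved by u_k = k/147, giving u_116 = 116/147.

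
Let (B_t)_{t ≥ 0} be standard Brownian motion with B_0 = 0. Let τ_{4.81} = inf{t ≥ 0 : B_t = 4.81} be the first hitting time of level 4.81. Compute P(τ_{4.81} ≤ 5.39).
P(τ_{4.81} ≤ 5.39) = 2(1 − Φ(4.81/√5.39)) = 2(1 − Φ(2.0718)) ≈ 0.0383

By the reflection principle for standard BM, P(τ_b ≤ t) = 2 · P(B_t ≥ b). Since B_t ~ N(0, t), P(B_t ≥ 4.81) = 1 − Φ(4.81/√t) = 1 − Φ(4.81/√5.39) = 1 − Φ(2.0718) ≈ 0.01914. Doubling: P(τ_{4.81} ≤ 5.39) ≈ 2 · 0.01914 = 0.03828 ≈ 0.0383.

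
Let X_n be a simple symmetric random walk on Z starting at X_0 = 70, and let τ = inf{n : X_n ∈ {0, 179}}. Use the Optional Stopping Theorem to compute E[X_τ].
E[X_τ] = 70

X_n is a martingale and τ is a bounded-mean stopping time (indeed τ is finite a.s. with bounded expectation since the walk is in a bounded region). By the OST, E[X_τ] = E[X_0] = 70. Equivalently: E[X_τ] = 179 · P(hit 179 first) + 0 · P(hit 0 first) = 179 · (70/179) = 70.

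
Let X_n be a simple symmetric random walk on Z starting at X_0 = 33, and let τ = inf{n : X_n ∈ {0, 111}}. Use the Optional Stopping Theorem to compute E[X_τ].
E[X_τ] = 33

X_n is a martingale and τ is a bounded-mean stopping time (indeed τ is finite a.s. with bounded expectation since the walk is in a bounded region). By the OST, E[X_τ] = E[X_0] = 33. Equivalently: E[X_τ] = 111 · P(hit 111 first) + 0 · P(hit 0 first) = 111 · (33/111) = 33.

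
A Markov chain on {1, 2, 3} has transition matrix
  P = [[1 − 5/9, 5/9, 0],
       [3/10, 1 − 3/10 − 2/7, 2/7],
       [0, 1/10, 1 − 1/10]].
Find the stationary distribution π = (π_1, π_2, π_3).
π = (7/57, 350/1539, 1000/1539)

This is a birth-death chain on three states, which satisfies detailed balance: π_1 · P_{12} = π_2 · P_{21} and π_2 · P_{23} = π_3 · P_{32}.
From π_1 · 5/9 = π_2 · 3/10: π_2/π_1 = (5/9)/(3/10) = 50/27.
From π_2 · 2/7 = π_3 · 1/10: π_3/π_2 = (2/7)/(1/10) = 20/7.
Take π_1 proportional to 1; then unnormalized π = (1, 50/27, 1000/189). Normalize by dividing by the sum 57/7:
  π = (7/57, 350/1539, 1000/1539).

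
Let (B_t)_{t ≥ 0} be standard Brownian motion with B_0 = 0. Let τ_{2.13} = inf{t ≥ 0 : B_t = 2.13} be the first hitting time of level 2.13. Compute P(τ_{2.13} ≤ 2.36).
P(τ_{2.13} ≤ 2.36) = 2(1 − Φ(2.13/√2.36)) = 2(1 − Φ(1.3865)) ≈ 0.1656

By the reflection principle for standard BM, P(τ_b ≤ t) = 2 · P(B_t ≥ b). Since B_t ~ N(0, t), P(B_t ≥ 2.13) = 1 − Φ(2.13/√t) = 1 − Φ(2.13/√2.36) = 1 − Φ(1.3865) ≈ 0.08280. Doubling: P(τ_{2.13} ≤ 2.36) ≈ 2 · 0.08280 = 0.16560 ≈ 0.1656.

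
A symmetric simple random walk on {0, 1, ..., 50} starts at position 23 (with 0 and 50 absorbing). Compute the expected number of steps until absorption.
E[τ | X_0 = 23] = 621

Let v_k = E[τ | X_0 = k]. Boundary: v_0 = v_50 = 0. Recurrence: v_k = 1 + (v_{k-1} + v_{k+1})/2 for 1 ≤ k ≤ 49. The particular solution to v_k − (v_{k-1} + v_{k+1})/2 = 1 is v_k = −k^2. Adding homogeneous solution A + B k and matching boundaries gives v_k = k (50 − k). Substituting k = 23: v_23 = 23 · 27 = 621.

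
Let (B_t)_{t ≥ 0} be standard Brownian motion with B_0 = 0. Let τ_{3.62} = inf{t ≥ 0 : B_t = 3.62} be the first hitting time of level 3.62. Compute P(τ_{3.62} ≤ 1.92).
P(τ_{3.62} ≤ 1.92) = 2(1 − Φ(3.62/√1.92)) = 2(1 − Φ(2.6125)) ≈ 0.0090

By the reflection principle for standard BM, P(τ_b ≤ t) = 2 · P(B_t ≥ b). Since B_t ~ N(0, t), P(B_t ≥ 3.62) = 1 − Φ(3.62/√t) = 1 − Φ(3.62/√1.92) = 1 − Φ(2.6125) ≈ 0.00449. Doubling: P(τ_{3.62} ≤ 1.92) ≈ 2 · 0.00449 = 0.00898 ≈ 0.0090.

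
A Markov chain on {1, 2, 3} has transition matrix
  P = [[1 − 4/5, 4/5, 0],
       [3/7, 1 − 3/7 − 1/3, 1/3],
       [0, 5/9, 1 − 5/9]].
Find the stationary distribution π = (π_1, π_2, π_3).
π = (75/299, 140/299, 84/299)

This is a birth-death chain on three states, which satisfies detailed balance: π_1 · P_{12} = π_2 · P_{21} and π_2 · P_{23} = π_3 · P_{32}.
From π_1 · 4/5 = π_2 · 3/7: π_2/π_1 = (4/5)/(3/7) = 28/15.
From π_2 · 1/3 = π_3 · 5/9: π_3/π_2 = (1/3)/(5/9) = 3/5.
Take π_1 proportional to 1; then unnormalized π = (1, 28/15, 28/25). Normalize by dividing by the sum 299/75:
  π = (75/299, 140/299, 84/299).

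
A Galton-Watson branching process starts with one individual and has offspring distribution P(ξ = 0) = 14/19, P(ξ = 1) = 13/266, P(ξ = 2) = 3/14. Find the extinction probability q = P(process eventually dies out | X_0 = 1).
q = 1

Mean offspring μ = 0·14/19 + 1·13/266 + 2·3/14 = 127/266 ≤ 1. For μ ≤ 1 with offspring not concentrated at 1, the Galton-Watson process goes extinct almost surely, so q = 1.
(Algebraic check: The pgf is f(s) = 14/19 + 13/266·s + 3/14·s². The extinction probability q is the smallest fixed point of f in [0, 1]. Setting s = f(s):
  3/14·s² + (13/266 − 1)·s + 14/19 = 0
  3/14·s² − (14/19 + 3/14)·s + 14/19 = 0
which factors as (s − 1)·(3/14·s − 14/19) = 0, giving roots s = 1 and s = (14/19)/(3/14) = 196/57. Since 196/57 ≥ 1, the smallest root in [0, 1] is s = 1.)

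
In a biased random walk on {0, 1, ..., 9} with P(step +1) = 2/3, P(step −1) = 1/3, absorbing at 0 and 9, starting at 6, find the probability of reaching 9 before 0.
P(hit 9 before 0) = (1 − (1/2)^6) / (1 − (1/2)^9) = 72/73

Let u_k denote P(reach 9 before 0 | start at k). Boundary: u_0 = 0, u_9 = 1. Recurrence: u_k = 2/3·u_{k+1} + 1/3·u_{k-1} for 1 ≤ k ≤ 8. Try u_k = A + B·r^k with r = q/p = (1/3)/(2/3) = 1/2. Substitution satisfies the recurrence; boundary conditions give:
  u_k = (1 − r^k) / (1 − r^N) = (1 − (1/2)^6) / (1 − (1/2)^9) = 72/73.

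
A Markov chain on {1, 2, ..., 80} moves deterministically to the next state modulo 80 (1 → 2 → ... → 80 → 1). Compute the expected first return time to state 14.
E[T_14 | X_0 = 14] = 80

The chain cycles deterministically, so starting at state 14 it returns in exactly 80 steps. Equivalently, the stationary distribution is uniform π_j = 1/80 for every state j, so by Kac's formula E[T_14] = 1/π_14 = 80.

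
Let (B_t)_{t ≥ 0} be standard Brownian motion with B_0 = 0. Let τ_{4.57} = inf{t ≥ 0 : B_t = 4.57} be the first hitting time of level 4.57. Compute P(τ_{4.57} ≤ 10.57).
P(τ_{4.57} ≤ 10.57) = 2(1 − Φ(4.57/√10.57)) = 2(1 − Φ(1.4057)) ≈ 0.1598

By the reflection principle for standard BM, P(τ_b ≤ t) = 2 · P(B_t ≥ b). Since B_t ~ N(0, t), P(B_t ≥ 4.57) = 1 − Φ(4.57/√t) = 1 − Φ(4.57/√10.57) = 1 − Φ(1.4057) ≈ 0.07991. Doubling: P(τ_{4.57} ≤ 10.57) ≈ 2 · 0.07991 = 0.15982 ≈ 0.1598.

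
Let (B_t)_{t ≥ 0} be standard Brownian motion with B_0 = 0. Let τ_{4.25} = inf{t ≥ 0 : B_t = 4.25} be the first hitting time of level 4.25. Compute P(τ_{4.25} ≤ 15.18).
P(τ_{4.25} ≤ 15.18) = 2(1 − Φ(4.25/√15.18)) = 2(1 − Φ(1.0908)) ≈ 0.2754

By the reflection principle for standard BM, P(τ_b ≤ t) = 2 · P(B_t ≥ b). Since B_t ~ N(0, t), P(B_t ≥ 4.25) = 1 − Φ(4.25/√t) = 1 − Φ(4.25/√15.18) = 1 − Φ(1.0908) ≈ 0.13768. Doubling: P(τ_{4.25} ≤ 15.18) ≈ 2 · 0.13768 = 0.27536 ≈ 0.2754.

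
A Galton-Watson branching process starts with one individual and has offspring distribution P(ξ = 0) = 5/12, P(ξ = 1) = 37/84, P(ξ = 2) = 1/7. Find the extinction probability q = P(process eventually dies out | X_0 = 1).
q = 1

Mean offspring μ = 0·5/12 + 1·37/84 + 2·1/7 = 61/84 ≤ 1. For μ ≤ 1 with offspring not concentrated at 1, the Galton-Watson process goes extinct almost surely, so q = 1.
(Algebraic check: The pgf is f(s) = 5/12 + 37/84·s + 1/7·s². The extinction probability q is the smallest fixed point of f in [0, 1]. Setting s = f(s):
  1/7·s² + (37/84 − 1)·s + 5/12 = 0
  1/7·s² − (5/12 + 1/7)·s + 5/12 = 0
which factors as (s − 1)·(1/7·s − 5/12) = 0, giving roots s = 1 and s = (5/12)/(1/7) = 35/12. Since 35/12 ≥ 1, the smallest root in [0, 1] is s = 1.)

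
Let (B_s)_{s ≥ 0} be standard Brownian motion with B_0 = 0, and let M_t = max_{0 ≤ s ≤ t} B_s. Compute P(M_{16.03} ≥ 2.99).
P(M_{16.03} ≥ 2.99) = 2·P(B_{16.03} ≥ 2.99) = 2(1 − Φ(2.99/√16.03)) ≈ 0.4552

By the reflection principle for Brownian motion, P(M_t ≥ a) = 2 · P(B_t ≥ a) for a ≥ 0. Since B_t ~ N(0, t), P(B_t ≥ 2.99) = 1 − Φ(2.99/√t) = 1 − Φ(2.99/√16.03) = 1 − Φ(0.7468). So
  P(M_{16.03} ≥ 2.99) = 2(1 − Φ(0.7468)) ≈ 0.4552.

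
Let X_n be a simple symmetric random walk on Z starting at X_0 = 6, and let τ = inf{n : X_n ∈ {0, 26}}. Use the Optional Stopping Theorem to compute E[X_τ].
E[X_τ] = 6

X_n is a martingale and τ is a bounded-mean stopping time (indeed τ is finite a.s. with bounded expectation since the walk is in a bounded region). By the OST, E[X_τ] = E[X_0] = 6. Equivalently: E[X_τ] = 26 · P(hit 26 first) + 0 · P(hit 0 first) = 26 · (6/26) = 6.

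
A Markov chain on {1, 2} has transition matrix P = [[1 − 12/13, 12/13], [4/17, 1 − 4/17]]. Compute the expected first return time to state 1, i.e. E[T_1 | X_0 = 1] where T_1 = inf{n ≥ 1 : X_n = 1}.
E[T_1 | X_0 = 1] = 1/π_1 = 64/13

For an irreducible recurrent Markov chain with stationary distribution π, E[T_i | X_0 = i] = 1/π_i (Kac's formula). Here π_1 = (4/17)/(12/13 + 4/17) = (4/17)/(256/221) = 13/64, so E[T_1 | X_0 = 1] = 1/π_1 = (12/13 + 4/17)/(4/17) = (256/221)/(4/17) = 64/13.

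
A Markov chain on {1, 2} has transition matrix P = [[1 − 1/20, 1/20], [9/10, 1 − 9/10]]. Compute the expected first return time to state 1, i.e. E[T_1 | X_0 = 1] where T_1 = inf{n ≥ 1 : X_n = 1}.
E[T_1 | X_0 = 1] = 1/π_1 = 19/18

For an irreducible recurrent Markov chain with stationary distribution π, E[T_i | X_0 = i] = 1/π_i (Kac's formula). Here π_1 = (9/10)/(1/20 + 9/10) = (9/10)/(19/20) = 18/19, so E[T_1 | X_0 = 1] = 1/π_1 = (1/20 + 9/10)/(9/10) = (19/20)/(9/10) = 19/18.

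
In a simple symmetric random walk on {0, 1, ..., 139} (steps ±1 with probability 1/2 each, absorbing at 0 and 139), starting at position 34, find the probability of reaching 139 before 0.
P(hit 139 before 0) = 34/139

Let u_k = P(hit 139 before 0 | start at k). Then u_0 = 0, u_139 = 1, and u_k = u_{k-1}/2 + u_{k+1}/2 for 1 ≤ k ≤ 138. This harmonic recurrence is solved by u_k = k/139, giving u_34 = 34/139.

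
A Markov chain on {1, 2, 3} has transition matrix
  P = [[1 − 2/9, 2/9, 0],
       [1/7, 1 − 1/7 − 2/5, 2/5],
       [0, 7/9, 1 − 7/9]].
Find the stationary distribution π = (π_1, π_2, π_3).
π = (45/151, 70/151, 36/151)

This is a birth-death chain on three states, which satisfies detailed balance: π_1 · P_{12} = π_2 · P_{21} and π_2 · P_{23} = π_3 · P_{32}.
From π_1 · 2/9 = π_2 · 1/7: π_2/π_1 = (2/9)/(1/7) = 14/9.
From π_2 · 2/5 = π_3 · 7/9: π_3/π_2 = (2/5)/(7/9) = 18/35.
Take π_1 proportional to 1; then unnormalized π = (1, 14/9, 4/5). Normalize by dividing by the sum 151/45:
  π = (45/151, 70/151, 36/151).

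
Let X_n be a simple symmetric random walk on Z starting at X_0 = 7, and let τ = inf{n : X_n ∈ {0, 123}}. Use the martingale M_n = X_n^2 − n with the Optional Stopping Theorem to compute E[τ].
E[τ] = 812

M_n = X_n^2 − n is a martingale (since E[X_{n+1}^2 | F_n] = X_n^2 + 1). By OST (τ has finite mean in a bounded region), E[M_τ] = E[M_0] = X_0^2 − 0 = 7^2 = 49. Also E[M_τ] = E[X_τ^2] − E[τ]. The walk exits at 0 or 123, with P(hit 123 first) = 7/123, so E[X_τ^2] = 123^2 · 7/123 + 0 = 861. Thus E[τ] = E[X_τ^2] − E[M_τ] = 861 − 49 = 812 = 7(123 − 7) = 812.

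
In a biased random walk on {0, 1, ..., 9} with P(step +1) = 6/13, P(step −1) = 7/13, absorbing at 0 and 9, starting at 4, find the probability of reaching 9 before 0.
P(hit 9 before 0) = (1 − (7/6)^4) / (1 − (7/6)^9) = 8592480/30275911

Let u_k denote P(reach 9 before 0 | start at k). Boundary: u_0 = 0, u_9 = 1. Recurrence: u_k = 6/13·u_{k+1} + 7/13·u_{k-1} for 1 ≤ k ≤ 8. Try u_k = A + B·r^k with r = q/p = (7/13)/(6/13) = 7/6. Substitution satisfies the recurrence; boundary conditions give:
  u_k = (1 − r^k) / (1 − r^N) = (1 − (7/6)^4) / (1 − (7/6)^9) = 8592480/30275911.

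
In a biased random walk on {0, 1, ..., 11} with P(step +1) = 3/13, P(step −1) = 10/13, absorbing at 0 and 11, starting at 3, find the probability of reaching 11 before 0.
P(hit 11 before 0) = (1 − (10/3)^3) / (1 − (10/3)^11) = 911979/14285688979

Let u_k denote P(reach 11 before 0 | start at k). Boundary: u_0 = 0, u_11 = 1. Recurrence: u_k = 3/13·u_{k+1} + 10/13·u_{k-1} for 1 ≤ k ≤ 10. Try u_k = A + B·r^k with r = q/p = (10/13)/(3/13) = 10/3. Substitution satisfies the recurrence; boundary conditions give:
  u_k = (1 − r^k) / (1 − r^N) = (1 − (10/3)^3) / (1 − (10/3)^11) = 911979/14285688979.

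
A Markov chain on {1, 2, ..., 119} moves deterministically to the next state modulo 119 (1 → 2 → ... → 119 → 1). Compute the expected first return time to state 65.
E[T_65 | X_0 = 65] = 119

The chain cycles deterministically, so starting at state 65 it returns in exactly 119 steps. Equivalently, the stationary distribution is uniform π_j = 1/119 for every state j, so by Kac's formula E[T_65] = 1/π_65 = 119.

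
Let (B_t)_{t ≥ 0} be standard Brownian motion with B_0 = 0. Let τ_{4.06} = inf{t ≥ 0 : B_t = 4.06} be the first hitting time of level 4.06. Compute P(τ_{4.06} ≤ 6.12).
P(τ_{4.06} ≤ 6.12) = 2(1 − Φ(4.06/√6.12)) = 2(1 − Φ(1.6412)) ≈ 0.1008

By the reflection principle for standard BM, P(τ_b ≤ t) = 2 · P(B_t ≥ b). Since B_t ~ N(0, t), P(B_t ≥ 4.06) = 1 − Φ(4.06/√t) = 1 − Φ(4.06/√6.12) = 1 − Φ(1.6412) ≈ 0.05038. Doubling: P(τ_{4.06} ≤ 6.12) ≈ 2 · 0.05038 = 0.10076 ≈ 0.1008.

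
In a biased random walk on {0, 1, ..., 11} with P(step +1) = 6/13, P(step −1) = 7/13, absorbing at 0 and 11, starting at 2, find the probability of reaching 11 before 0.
P(hit 11 before 0) = (1 − (7/6)^2) / (1 − (7/6)^11) = 131010048/1614529687

Let u_k denote P(reach 11 before 0 | start at k). Boundary: u_0 = 0, u_11 = 1. Recurrence: u_k = 6/13·u_{k+1} + 7/13·u_{k-1} for 1 ≤ k ≤ 10. Try u_k = A + B·r^k with r = q/p = (7/13)/(6/13) = 7/6. Substitution satisfies the recurrence; boundary conditions give:
  u_k = (1 − r^k) / (1 − r^N) = (1 − (7/6)^2) / (1 − (7/6)^11) = 131010048/1614529687.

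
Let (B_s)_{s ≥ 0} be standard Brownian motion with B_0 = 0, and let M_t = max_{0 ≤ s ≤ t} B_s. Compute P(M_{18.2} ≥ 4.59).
P(M_{18.2} ≥ 4.59) = 2·P(B_{18.2} ≥ 4.59) = 2(1 − Φ(4.59/√18.2)) ≈ 0.2820

By the reflection principle for Brownian motion, P(M_t ≥ a) = 2 · P(B_t ≥ a) for a ≥ 0. Since B_t ~ N(0, t), P(B_t ≥ 4.59) = 1 − Φ(4.59/√t) = 1 − Φ(4.59/√18.2) = 1 − Φ(1.0759). So
  P(M_{18.2} ≥ 4.59) = 2(1 − Φ(1.0759)) ≈ 0.2820.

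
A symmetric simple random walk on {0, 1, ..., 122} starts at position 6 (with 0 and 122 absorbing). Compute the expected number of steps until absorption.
E[τ | X_0 = 6] = 696

Let v_k = E[τ | X_0 = k]. Boundary: v_0 = v_122 = 0. Recurrence: v_k = 1 + (v_{k-1} + v_{k+1})/2 for 1 ≤ k ≤ 121. The particular solution to v_k − (v_{k-1} + v_{k+1})/2 = 1 is v_k = −k^2. Adding homogeneous solution A + B k and matching boundaries gives v_k = k (122 − k). Substituting k = 6: v_6 = 6 · 116 = 696.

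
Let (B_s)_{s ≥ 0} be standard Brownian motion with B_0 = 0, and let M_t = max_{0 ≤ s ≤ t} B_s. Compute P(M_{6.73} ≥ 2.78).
P(M_{6.73} ≥ 2.78) = 2·P(B_{6.73} ≥ 2.78) = 2(1 − Φ(2.78/√6.73)) ≈ 0.2839

By the reflection principle for Brownian motion, P(M_t ≥ a) = 2 · P(B_t ≥ a) for a ≥ 0. Since B_t ~ N(0, t), P(B_t ≥ 2.78) = 1 − Φ(2.78/√t) = 1 − Φ(2.78/√6.73) = 1 − Φ(1.0716). So
  P(M_{6.73} ≥ 2.78) = 2(1 − Φ(1.0716)) ≈ 0.2839.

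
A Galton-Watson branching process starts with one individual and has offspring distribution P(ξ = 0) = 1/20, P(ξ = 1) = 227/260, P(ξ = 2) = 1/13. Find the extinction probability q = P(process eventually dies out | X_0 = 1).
q = 13/20

The pgf is f(s) = 1/20 + 227/260·s + 1/13·s². The extinction probability q is the smallest fixed point of f in [0, 1]. Setting s = f(s):
  1/13·s² + (227/260 − 1)·s + 1/20 = 0
  1/13·s² − (1/20 + 1/13)·s + 1/20 = 0
which factors as (s − 1)·(1/13·s − 1/20) = 0, giving roots s = 1 and s = (1/20)/(1/13) = 13/20.
Mean offspring μ = 227/260 + 2·1/13 = 267/260 > 1 (supercritical), so q < 1. The extinction probability is the smaller root: q = (1/20)/(1/13) = 13/20.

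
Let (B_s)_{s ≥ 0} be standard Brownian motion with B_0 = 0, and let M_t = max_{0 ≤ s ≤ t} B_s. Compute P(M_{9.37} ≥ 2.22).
P(M_{9.37} ≥ 2.22) = 2·P(B_{9.37} ≥ 2.22) = 2(1 − Φ(2.22/√9.37)) ≈ 0.4683

By the reflection principle for Brownian motion, P(M_t ≥ a) = 2 · P(B_t ≥ a) for a ≥ 0. Since B_t ~ N(0, t), P(B_t ≥ 2.22) = 1 − Φ(2.22/√t) = 1 − Φ(2.22/√9.37) = 1 − Φ(0.7252). So
  P(M_{9.37} ≥ 2.22) = 2(1 − Φ(0.7252)) ≈ 0.4683.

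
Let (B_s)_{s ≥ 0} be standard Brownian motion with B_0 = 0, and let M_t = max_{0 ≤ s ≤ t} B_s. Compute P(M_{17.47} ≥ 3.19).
P(M_{17.47} ≥ 3.19) = 2·P(B_{17.47} ≥ 3.19) = 2(1 − Φ(3.19/√17.47)) ≈ 0.4453

By the reflection principle for Brownian motion, P(M_t ≥ a) = 2 · P(B_t ≥ a) for a ≥ 0. Since B_t ~ N(0, t), P(B_t ≥ 3.19) = 1 − Φ(3.19/√t) = 1 − Φ(3.19/√17.47) = 1 − Φ(0.7632). So
  P(M_{17.47} ≥ 3.19) = 2(1 − Φ(0.7632)) ≈ 0.4453.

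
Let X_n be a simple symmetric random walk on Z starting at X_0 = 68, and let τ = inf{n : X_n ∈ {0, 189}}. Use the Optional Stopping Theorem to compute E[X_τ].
E[X_τ] = 68

X_n is a martingale and τ is a bounded-mean stopping time (indeed τ is finite a.s. with bounded expectation since the walk is in a bounded region). By the OST, E[X_τ] = E[X_0] = 68. Equivalently: E[X_τ] = 189 · P(hit 189 first) + 0 · P(hit 0 first) = 189 · (68/189) = 68.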